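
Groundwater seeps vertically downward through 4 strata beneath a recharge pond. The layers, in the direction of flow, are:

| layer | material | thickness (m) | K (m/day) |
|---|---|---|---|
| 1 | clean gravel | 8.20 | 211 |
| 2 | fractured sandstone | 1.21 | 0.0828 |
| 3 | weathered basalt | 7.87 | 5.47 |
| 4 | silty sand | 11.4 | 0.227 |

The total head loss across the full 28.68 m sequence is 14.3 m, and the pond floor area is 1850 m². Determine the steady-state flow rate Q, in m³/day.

399

Flow is perpendicular to layering, so the layers act in series and the equivalent K is the thickness-weighted harmonic mean.
Total thickness L = 8.20 + 1.21 + 7.87 + 11.4 = 28.68 m.
Σ(b_i/K_i) = 8.20/211 + 1.21/0.0828 + 7.87/5.47 + 11.4/0.227 = 66.31 d.
K_eq = L / Σ(b_i/K_i) = 28.68 / 66.31 = 0.4325 m/day.
Q = K_eq · A · (Δh/L) = 0.4325 × 1850 × (14.3/28.68) = 399.0 m³/day.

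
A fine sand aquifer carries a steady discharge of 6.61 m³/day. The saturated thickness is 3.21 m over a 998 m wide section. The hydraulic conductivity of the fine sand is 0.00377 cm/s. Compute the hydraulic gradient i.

0.000633

Convert K: 0.00377 cm/s × 864 = 3.257 m/day.
Cross-sectional area A = 998 × 3.21 = 3204 m².
From Q = K·A·i, i = Q / (K·A) = 6.61 / (3.257 × 3204) = 0.0006334.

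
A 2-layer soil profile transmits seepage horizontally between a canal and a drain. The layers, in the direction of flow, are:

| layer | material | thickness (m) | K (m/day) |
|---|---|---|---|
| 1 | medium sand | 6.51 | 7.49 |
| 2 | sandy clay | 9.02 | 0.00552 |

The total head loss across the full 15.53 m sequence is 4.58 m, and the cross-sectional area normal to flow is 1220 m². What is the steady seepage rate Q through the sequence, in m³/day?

3.42

Flow is perpendicular to layering, so the layers act in series and the equivalent K is the thickness-weighted harmonic mean.
Total thickness L = 6.51 + 9.02 = 15.53 m.
Σ(b_i/K_i) = 6.51/7.49 + 9.02/0.00552 = 1635 d.
K_eq = L / Σ(b_i/K_i) = 15.53 / 1635 = 0.009499 m/day.
Q = K_eq · A · (Δh/L) = 0.009499 × 1220 × (4.58/15.53) = 3.418 m³/day.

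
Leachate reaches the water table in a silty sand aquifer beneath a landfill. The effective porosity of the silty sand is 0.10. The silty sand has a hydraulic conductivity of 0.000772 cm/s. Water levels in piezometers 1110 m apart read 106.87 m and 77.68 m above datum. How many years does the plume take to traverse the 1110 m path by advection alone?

17.3

Convert K: 0.000772 cm/s × 864 = 0.6670 m/day.
Hydraulic gradient i = (106.87 − 77.68) / 1110 = 29.19 / 1110 = 0.02630.
Darcy flux q = K · i = 0.6670 × 0.02630 = 0.01754 m/day.
Seepage velocity v = q / n_e = 0.01754 / 0.10 = 0.1754 m/day.
Travel time t = L / v = 1110 / 0.1754 = 6328 days = 17.33 years.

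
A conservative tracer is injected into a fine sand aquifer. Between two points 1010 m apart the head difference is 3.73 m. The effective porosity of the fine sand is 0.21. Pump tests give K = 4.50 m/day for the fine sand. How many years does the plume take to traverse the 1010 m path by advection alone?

34.9

Hydraulic gradient i = Δh / L = 3.73 / 1010 = 0.003693.
Darcy flux q = K · i = 4.500 × 0.003693 = 0.01662 m/day.
Seepage velocity v = q / n_e = 0.01662 / 0.21 = 0.07914 m/day.
Travel time t = L / v = 1010 / 0.07914 = 12763 days = 34.94 years.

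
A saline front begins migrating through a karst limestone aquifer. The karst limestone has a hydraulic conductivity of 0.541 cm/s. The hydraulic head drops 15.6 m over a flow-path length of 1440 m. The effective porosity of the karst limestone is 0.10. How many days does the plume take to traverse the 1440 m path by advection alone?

28.4

Convert K: 0.541 cm/s × 864 = 467.4 m/day.
Hydraulic gradient i = Δh / L = 15.6 / 1440 = 0.01083.
Darcy flux q = K · i = 467.4 × 0.01083 = 5.064 m/day.
Seepage velocity v = q / n_e = 5.064 / 0.10 = 50.64 m/day.
Travel time t = L / v = 1440 / 50.64 = 28.44 days.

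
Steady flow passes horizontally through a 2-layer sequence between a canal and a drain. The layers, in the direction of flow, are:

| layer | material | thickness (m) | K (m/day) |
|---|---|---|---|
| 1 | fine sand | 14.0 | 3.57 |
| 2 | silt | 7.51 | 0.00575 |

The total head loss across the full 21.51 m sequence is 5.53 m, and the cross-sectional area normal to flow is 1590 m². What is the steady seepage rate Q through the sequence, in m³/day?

6.71

Flow is perpendicular to layering, so the layers act in series and the equivalent K is the thickness-weighted harmonic mean.
Total thickness L = 14.0 + 7.51 = 21.51 m.
Σ(b_i/K_i) = 14.0/3.57 + 7.51/0.00575 = 1310 d.
K_eq = L / Σ(b_i/K_i) = 21.51 / 1310 = 0.01642 m/day.
Q = K_eq · A · (Δh/L) = 0.01642 × 1590 × (5.53/21.51) = 6.712 m³/day.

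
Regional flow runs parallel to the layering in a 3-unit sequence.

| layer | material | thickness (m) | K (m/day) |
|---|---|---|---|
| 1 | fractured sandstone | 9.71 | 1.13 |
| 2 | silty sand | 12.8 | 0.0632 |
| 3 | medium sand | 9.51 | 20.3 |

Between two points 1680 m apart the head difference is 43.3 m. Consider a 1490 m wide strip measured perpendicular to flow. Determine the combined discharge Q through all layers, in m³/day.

Flow is parallel to layering, so each bed carries its own Darcy discharge and the transmissivities add.
Σ(K_i·b_i) = 1.13×9.71 + 0.0632×12.8 + 20.3×9.51 = 204.8 m²/day.
Hydraulic gradient i = Δh / L = 43.3 / 1680 = 0.02577.
Q = Σ(K_i·b_i) · W · i = 204.8 × 1490 × 0.02577 = 7866 m³/day.

7870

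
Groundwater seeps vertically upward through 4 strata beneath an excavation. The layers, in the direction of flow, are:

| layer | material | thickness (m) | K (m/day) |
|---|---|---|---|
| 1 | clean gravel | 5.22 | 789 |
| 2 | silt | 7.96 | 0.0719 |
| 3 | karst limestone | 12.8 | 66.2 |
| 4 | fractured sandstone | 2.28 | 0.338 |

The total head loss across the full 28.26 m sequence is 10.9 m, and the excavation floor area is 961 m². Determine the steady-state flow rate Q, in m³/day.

89.0

Flow is perpendicular to layering, so the layers act in series and the equivalent K is the thickness-weighted harmonic mean.
Total thickness L = 5.22 + 7.96 + 12.8 + 2.28 = 28.26 m.
Σ(b_i/K_i) = 5.22/789 + 7.96/0.0719 + 12.8/66.2 + 2.28/0.338 = 117.7 d.
K_eq = L / Σ(b_i/K_i) = 28.26 / 117.7 = 0.2402 m/day.
Q = K_eq · A · (Δh/L) = 0.2402 × 961 × (10.9/28.26) = 89.03 m³/day.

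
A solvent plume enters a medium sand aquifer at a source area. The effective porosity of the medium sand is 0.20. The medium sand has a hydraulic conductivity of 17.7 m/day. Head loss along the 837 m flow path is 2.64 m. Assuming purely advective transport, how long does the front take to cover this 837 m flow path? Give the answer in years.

Hydraulic gradient i = Δh / L = 2.64 / 837 = 0.003154.
Darcy flux q = K · i = 17.70 × 0.003154 = 0.05583 m/day.
Seepage velocity v = q / n_e = 0.05583 / 0.20 = 0.2791 m/day.
Travel time t = L / v = 837 / 0.2791 = 2998 days = 8.209 years.

8.21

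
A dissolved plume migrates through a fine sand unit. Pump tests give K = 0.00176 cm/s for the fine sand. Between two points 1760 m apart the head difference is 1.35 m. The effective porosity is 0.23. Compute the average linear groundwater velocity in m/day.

0.00507

Convert K: 0.00176 cm/s × 864 = 1.521 m/day.
Hydraulic gradient i = Δh / L = 1.35 / 1760 = 0.0007670.
Darcy flux q = K · i = 1.521 × 0.0007670 = 0.001166 m/day.
Seepage velocity v = q / n_e = 0.001166 / 0.23 = 0.005071 m/day.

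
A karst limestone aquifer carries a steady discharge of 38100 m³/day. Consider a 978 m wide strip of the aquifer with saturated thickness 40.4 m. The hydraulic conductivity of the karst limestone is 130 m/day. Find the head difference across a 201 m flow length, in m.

Cross-sectional area A = 978 × 40.4 = 39511 m².
From Q = K·A·i, i = Q / (K·A) = 38100 / (130.0 × 39511) = 0.007418.
Head loss Δh = i · L = 0.007418 × 201 = 1.491 m.

1.49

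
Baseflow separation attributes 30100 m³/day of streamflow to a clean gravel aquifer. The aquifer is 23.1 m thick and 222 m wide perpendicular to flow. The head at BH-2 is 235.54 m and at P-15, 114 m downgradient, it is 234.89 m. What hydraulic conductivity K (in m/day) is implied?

Cross-sectional area A = 222 × 23.1 = 5128 m².
Hydraulic gradient i = (235.54 − 234.89) / 114 = 0.65 / 114 = 0.005702.
From Q = K·A·i, K = Q / (A·i) = 30100 / (5128 × 0.005702) = 1029 m/day.

1030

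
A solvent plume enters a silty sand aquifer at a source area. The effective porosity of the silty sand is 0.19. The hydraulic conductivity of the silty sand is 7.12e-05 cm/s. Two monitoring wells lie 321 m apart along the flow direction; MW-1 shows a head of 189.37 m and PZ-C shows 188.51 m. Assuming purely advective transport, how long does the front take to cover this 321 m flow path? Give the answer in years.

Convert K: 7.12e-05 cm/s × 864 = 0.06152 m/day.
Hydraulic gradient i = (189.37 − 188.51) / 321 = 0.86 / 321 = 0.002679.
Darcy flux q = K · i = 0.06152 × 0.002679 = 0.0001648 m/day.
Seepage velocity v = q / n_e = 0.0001648 / 0.19 = 0.0008674 m/day.
Travel time t = L / v = 321 / 0.0008674 = 3.701e+05 days = 1013 years.

1010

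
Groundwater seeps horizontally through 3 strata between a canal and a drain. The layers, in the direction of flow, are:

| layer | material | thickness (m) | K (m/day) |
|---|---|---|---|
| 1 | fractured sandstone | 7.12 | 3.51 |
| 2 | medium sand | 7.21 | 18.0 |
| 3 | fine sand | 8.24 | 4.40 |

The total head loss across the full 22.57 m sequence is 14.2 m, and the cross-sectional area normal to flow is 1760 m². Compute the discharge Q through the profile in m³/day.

Flow is perpendicular to layering, so the layers act in series and the equivalent K is the thickness-weighted harmonic mean.
Total thickness L = 7.12 + 7.21 + 8.24 = 22.57 m.
Σ(b_i/K_i) = 7.12/3.51 + 7.21/18.0 + 8.24/4.40 = 4.302 d.
K_eq = L / Σ(b_i/K_i) = 22.57 / 4.302 = 5.247 m/day.
Q = K_eq · A · (Δh/L) = 5.247 × 1760 × (14.2/22.57) = 5810 m³/day.

5810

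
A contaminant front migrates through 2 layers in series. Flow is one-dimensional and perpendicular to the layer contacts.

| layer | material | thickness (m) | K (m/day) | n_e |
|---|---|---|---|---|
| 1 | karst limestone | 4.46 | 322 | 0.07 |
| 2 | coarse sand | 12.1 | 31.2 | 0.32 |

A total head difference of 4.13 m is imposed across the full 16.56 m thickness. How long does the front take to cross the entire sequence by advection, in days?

With flow normal to the layers, continuity requires the same specific discharge q through every layer.
Σ(b_i/K_i) = 4.46/322 + 12.1/31.2 = 0.4017 d.
q = Δh / Σ(b_i/K_i) = 4.13 / 0.4017 = 10.28 m/day.
In each layer the seepage velocity is v_i = q/n_i, so the layer transit time is t_i = b_i·n_i / q:
  layer 1 (karst limestone): t_1 = 4.46 × 0.07 / 10.28 = 0.03036 d
  layer 2 (coarse sand): t_2 = 12.1 × 0.32 / 10.28 = 0.3766 d
Total t = Σ t_i = 0.4069 days.

0.407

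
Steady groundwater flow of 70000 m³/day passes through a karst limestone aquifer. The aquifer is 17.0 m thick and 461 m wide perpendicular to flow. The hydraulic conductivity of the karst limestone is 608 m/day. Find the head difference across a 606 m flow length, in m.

Cross-sectional area A = 461 × 17.0 = 7837 m².
From Q = K·A·i, i = Q / (K·A) = 70000 / (608.0 × 7837) = 0.01469.
Head loss Δh = i · L = 0.01469 × 606 = 8.903 m.

8.90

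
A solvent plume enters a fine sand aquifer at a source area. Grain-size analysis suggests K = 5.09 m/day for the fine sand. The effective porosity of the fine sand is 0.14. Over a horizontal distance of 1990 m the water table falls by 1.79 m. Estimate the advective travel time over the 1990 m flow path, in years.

Hydraulic gradient i = Δh / L = 1.79 / 1990 = 0.0008995.
Darcy flux q = K · i = 5.090 × 0.0008995 = 0.004578 m/day.
Seepage velocity v = q / n_e = 0.004578 / 0.14 = 0.03270 m/day.
Travel time t = L / v = 1990 / 0.03270 = 60850 days = 166.6 years.

167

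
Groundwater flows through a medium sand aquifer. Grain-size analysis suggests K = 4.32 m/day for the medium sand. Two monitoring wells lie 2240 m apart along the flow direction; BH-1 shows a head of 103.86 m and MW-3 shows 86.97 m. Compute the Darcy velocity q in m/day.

Hydraulic gradient i = (103.86 − 86.97) / 2240 = 16.89 / 2240 = 0.007540.
Specific discharge q = K · i = 4.320 × 0.007540 = 0.03257 m/day.

0.0326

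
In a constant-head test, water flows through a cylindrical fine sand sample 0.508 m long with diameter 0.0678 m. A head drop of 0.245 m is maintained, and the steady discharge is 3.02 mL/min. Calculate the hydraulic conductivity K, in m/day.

Cross-sectional area A = π·(d/2)² = π × (0.0678/2)² = 0.003610 m².
Convert discharge: 3.02 mL/min = 5.033e-08 m³/s.
Darcy's law rearranged: K = Q·L / (A·Δh) = 5.033e-08 × 0.508 / (0.003610 × 0.245) = 2.891e-05 m/s = 2.498 m/day.

2.50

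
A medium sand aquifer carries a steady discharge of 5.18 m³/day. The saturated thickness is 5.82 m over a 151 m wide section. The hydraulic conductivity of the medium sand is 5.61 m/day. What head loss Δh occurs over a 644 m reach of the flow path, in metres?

Cross-sectional area A = 151 × 5.82 = 878.8 m².
From Q = K·A·i, i = Q / (K·A) = 5.18 / (5.610 × 878.8) = 0.001051.
Head loss Δh = i · L = 0.001051 × 644 = 0.6766 m.

0.677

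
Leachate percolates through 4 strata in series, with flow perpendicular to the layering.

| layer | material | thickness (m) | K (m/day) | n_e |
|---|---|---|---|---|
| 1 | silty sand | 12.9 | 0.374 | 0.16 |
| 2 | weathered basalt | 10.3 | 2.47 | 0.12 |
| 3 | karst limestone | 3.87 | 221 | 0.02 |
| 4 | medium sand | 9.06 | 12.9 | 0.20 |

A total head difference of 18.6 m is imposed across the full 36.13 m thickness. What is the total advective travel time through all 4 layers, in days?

With flow normal to the layers, continuity requires the same specific discharge q through every layer.
Σ(b_i/K_i) = 12.9/0.374 + 10.3/2.47 + 3.87/221 + 9.06/12.9 = 39.38 d.
q = Δh / Σ(b_i/K_i) = 18.6 / 39.38 = 0.4723 m/day.
In each layer the seepage velocity is v_i = q/n_i, so the layer transit time is t_i = b_i·n_i / q:
  layer 1 (silty sand): t_1 = 12.9 × 0.16 / 0.4723 = 4.370 d
  layer 2 (weathered basalt): t_2 = 10.3 × 0.12 / 0.4723 = 2.617 d
  layer 3 (karst limestone): t_3 = 3.87 × 0.02 / 0.4723 = 0.1639 d
  layer 4 (medium sand): t_4 = 9.06 × 0.20 / 0.4723 = 3.837 d
Total t = Σ t_i = 10.99 days.

11.0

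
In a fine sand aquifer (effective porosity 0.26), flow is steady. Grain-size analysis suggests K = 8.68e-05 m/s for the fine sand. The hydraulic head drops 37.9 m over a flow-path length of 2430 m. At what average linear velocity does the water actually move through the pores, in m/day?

Convert K: 8.68e-05 m/s × 86400 = 7.500 m/day.
Hydraulic gradient i = Δh / L = 37.9 / 2430 = 0.01560.
Darcy flux q = K · i = 7.500 × 0.01560 = 0.1170 m/day.
Seepage velocity v = q / n_e = 0.1170 / 0.26 = 0.4499 m/day.

0.450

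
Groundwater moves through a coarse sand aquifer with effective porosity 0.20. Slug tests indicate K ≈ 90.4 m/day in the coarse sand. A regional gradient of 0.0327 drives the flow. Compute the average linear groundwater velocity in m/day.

14.8

Hydraulic gradient i = 0.0327.
Darcy flux q = K · i = 90.40 × 0.03270 = 2.956 m/day.
Seepage velocity v = q / n_e = 2.956 / 0.20 = 14.78 m/day.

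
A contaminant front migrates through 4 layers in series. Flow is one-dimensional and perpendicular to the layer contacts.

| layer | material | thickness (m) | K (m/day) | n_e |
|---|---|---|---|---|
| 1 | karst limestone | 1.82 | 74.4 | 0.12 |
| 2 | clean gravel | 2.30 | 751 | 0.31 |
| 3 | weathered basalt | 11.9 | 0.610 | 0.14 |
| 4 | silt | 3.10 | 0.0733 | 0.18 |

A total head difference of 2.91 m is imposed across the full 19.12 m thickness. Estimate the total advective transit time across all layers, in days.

With flow normal to the layers, continuity requires the same specific discharge q through every layer.
Σ(b_i/K_i) = 1.82/74.4 + 2.30/751 + 11.9/0.610 + 3.10/0.0733 = 61.83 d.
q = Δh / Σ(b_i/K_i) = 2.91 / 61.83 = 0.04707 m/day.
In each layer the seepage velocity is v_i = q/n_i, so the layer transit time is t_i = b_i·n_i / q:
  layer 1 (karst limestone): t_1 = 1.82 × 0.12 / 0.04707 = 4.640 d
  layer 2 (clean gravel): t_2 = 2.30 × 0.31 / 0.04707 = 15.15 d
  layer 3 (weathered basalt): t_3 = 11.9 × 0.14 / 0.04707 = 35.40 d
  layer 4 (silt): t_4 = 3.10 × 0.18 / 0.04707 = 11.86 d
Total t = Σ t_i = 67.04 days.

67.0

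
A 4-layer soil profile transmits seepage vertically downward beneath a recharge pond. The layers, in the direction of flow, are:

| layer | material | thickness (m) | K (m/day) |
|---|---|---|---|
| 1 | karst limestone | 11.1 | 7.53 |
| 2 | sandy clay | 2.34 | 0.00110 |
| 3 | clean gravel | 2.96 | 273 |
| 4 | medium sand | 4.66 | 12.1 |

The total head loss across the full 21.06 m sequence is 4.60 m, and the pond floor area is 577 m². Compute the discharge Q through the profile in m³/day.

1.25

Flow is perpendicular to layering, so the layers act in series and the equivalent K is the thickness-weighted harmonic mean.
Total thickness L = 11.1 + 2.34 + 2.96 + 4.66 = 21.06 m.
Σ(b_i/K_i) = 11.1/7.53 + 2.34/0.00110 + 2.96/273 + 4.66/12.1 = 2129 d.
K_eq = L / Σ(b_i/K_i) = 21.06 / 2129 = 0.009891 m/day.
Q = K_eq · A · (Δh/L) = 0.009891 × 577 × (4.60/21.06) = 1.247 m³/day.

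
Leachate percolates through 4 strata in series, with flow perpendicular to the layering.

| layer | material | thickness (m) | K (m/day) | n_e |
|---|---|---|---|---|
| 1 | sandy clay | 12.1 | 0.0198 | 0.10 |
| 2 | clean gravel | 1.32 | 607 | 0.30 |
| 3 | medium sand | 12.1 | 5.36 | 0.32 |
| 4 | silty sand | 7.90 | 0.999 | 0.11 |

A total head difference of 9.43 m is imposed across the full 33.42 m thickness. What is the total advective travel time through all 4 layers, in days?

418

With flow normal to the layers, continuity requires the same specific discharge q through every layer.
Σ(b_i/K_i) = 12.1/0.0198 + 1.32/607 + 12.1/5.36 + 7.90/0.999 = 621.3 d.
q = Δh / Σ(b_i/K_i) = 9.43 / 621.3 = 0.01518 m/day.
In each layer the seepage velocity is v_i = q/n_i, so the layer transit time is t_i = b_i·n_i / q:
  layer 1 (sandy clay): t_1 = 12.1 × 0.10 / 0.01518 = 79.72 d
  layer 2 (clean gravel): t_2 = 1.32 × 0.30 / 0.01518 = 26.09 d
  layer 3 (medium sand): t_3 = 12.1 × 0.32 / 0.01518 = 255.1 d
  layer 4 (silty sand): t_4 = 7.90 × 0.11 / 0.01518 = 57.25 d
Total t = Σ t_i = 418.2 days.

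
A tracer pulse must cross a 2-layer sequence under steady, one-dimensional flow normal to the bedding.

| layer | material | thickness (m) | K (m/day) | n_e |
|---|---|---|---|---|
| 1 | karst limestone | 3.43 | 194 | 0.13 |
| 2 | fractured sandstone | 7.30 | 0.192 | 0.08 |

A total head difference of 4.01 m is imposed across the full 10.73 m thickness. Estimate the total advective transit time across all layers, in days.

9.77

With flow normal to the layers, continuity requires the same specific discharge q through every layer.
Σ(b_i/K_i) = 3.43/194 + 7.30/0.192 = 38.04 d.
q = Δh / Σ(b_i/K_i) = 4.01 / 38.04 = 0.1054 m/day.
In each layer the seepage velocity is v_i = q/n_i, so the layer transit time is t_i = b_i·n_i / q:
  layer 1 (karst limestone): t_1 = 3.43 × 0.13 / 0.1054 = 4.230 d
  layer 2 (fractured sandstone): t_2 = 7.30 × 0.08 / 0.1054 = 5.540 d
Total t = Σ t_i = 9.770 days.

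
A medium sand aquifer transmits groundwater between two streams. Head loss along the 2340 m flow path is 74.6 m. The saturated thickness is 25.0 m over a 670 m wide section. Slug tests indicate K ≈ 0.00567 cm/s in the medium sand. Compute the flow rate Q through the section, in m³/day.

2620

Convert K: 0.00567 cm/s × 864 = 4.899 m/day.
Cross-sectional area A = 670 × 25.0 = 16750 m².
Hydraulic gradient i = Δh / L = 74.6 / 2340 = 0.03188.
Darcy's law: Q = K · A · i = 4.899 × 16750 × 0.03188 = 2616 m³/day.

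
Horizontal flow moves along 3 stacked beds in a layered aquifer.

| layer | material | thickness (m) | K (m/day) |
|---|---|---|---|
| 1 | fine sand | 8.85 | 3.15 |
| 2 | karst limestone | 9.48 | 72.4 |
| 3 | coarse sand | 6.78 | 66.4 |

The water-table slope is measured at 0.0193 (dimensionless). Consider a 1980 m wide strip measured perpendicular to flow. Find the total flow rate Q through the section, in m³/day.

Flow is parallel to layering, so each bed carries its own Darcy discharge and the transmissivities add.
Σ(K_i·b_i) = 3.15×8.85 + 72.4×9.48 + 66.4×6.78 = 1164 m²/day.
Hydraulic gradient i = 0.0193.
Q = Σ(K_i·b_i) · W · i = 1164 × 1980 × 0.01930 = 44497 m³/day.

44500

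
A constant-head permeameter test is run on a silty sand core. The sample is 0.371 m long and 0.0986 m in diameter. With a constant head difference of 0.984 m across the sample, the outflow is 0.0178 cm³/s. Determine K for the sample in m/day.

0.0759

Cross-sectional area A = π·(d/2)² = π × (0.0986/2)² = 0.007636 m².
Convert discharge: 0.0178 cm³/s = 1.780e-08 m³/s.
Darcy's law rearranged: K = Q·L / (A·Δh) = 1.780e-08 × 0.371 / (0.007636 × 0.984) = 8.789e-07 m/s = 0.07594 m/day.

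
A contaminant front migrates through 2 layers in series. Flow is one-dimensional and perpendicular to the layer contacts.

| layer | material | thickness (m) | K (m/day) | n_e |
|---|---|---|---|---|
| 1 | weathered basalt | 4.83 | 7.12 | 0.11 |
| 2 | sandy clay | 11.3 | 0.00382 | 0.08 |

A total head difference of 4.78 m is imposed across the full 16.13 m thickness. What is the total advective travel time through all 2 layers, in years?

2.43

With flow normal to the layers, continuity requires the same specific discharge q through every layer.
Σ(b_i/K_i) = 4.83/7.12 + 11.3/0.00382 = 2959 d.
q = Δh / Σ(b_i/K_i) = 4.78 / 2959 = 0.001616 m/day.
In each layer the seepage velocity is v_i = q/n_i, so the layer transit time is t_i = b_i·n_i / q:
  layer 1 (weathered basalt): t_1 = 4.83 × 0.11 / 0.001616 = 328.9 d
  layer 2 (sandy clay): t_2 = 11.3 × 0.08 / 0.001616 = 559.6 d
Total t = Σ t_i = 888.4 days = 2.432 years.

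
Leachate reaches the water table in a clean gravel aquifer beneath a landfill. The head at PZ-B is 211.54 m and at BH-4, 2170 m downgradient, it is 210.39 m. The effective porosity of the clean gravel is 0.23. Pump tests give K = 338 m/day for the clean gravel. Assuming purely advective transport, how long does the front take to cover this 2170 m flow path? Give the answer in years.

7.63

Hydraulic gradient i = (211.54 − 210.39) / 2170 = 1.15 / 2170 = 0.0005300.
Darcy flux q = K · i = 338.0 × 0.0005300 = 0.1791 m/day.
Seepage velocity v = q / n_e = 0.1791 / 0.23 = 0.7788 m/day.
Travel time t = L / v = 2170 / 0.7788 = 2786 days = 7.629 years.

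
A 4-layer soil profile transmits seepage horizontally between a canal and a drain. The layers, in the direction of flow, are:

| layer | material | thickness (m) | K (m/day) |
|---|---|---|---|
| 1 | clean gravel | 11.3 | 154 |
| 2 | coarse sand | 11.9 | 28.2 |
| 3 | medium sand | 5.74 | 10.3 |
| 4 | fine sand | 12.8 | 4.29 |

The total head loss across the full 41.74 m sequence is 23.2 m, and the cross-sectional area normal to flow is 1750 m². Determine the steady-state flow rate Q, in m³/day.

10100

Flow is perpendicular to layering, so the layers act in series and the equivalent K is the thickness-weighted harmonic mean.
Total thickness L = 11.3 + 11.9 + 5.74 + 12.8 = 41.74 m.
Σ(b_i/K_i) = 11.3/154 + 11.9/28.2 + 5.74/10.3 + 12.8/4.29 = 4.036 d.
K_eq = L / Σ(b_i/K_i) = 41.74 / 4.036 = 10.34 m/day.
Q = K_eq · A · (Δh/L) = 10.34 × 1750 × (23.2/41.74) = 10059 m³/day.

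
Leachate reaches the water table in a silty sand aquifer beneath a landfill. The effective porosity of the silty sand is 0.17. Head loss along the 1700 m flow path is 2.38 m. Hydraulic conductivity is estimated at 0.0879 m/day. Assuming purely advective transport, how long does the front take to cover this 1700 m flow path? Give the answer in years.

6430

Hydraulic gradient i = Δh / L = 2.38 / 1700 = 0.001400.
Darcy flux q = K · i = 0.08790 × 0.001400 = 0.0001231 m/day.
Seepage velocity v = q / n_e = 0.0001231 / 0.17 = 0.0007239 m/day.
Travel time t = L / v = 1700 / 0.0007239 = 2.348e+06 days = 6430 years.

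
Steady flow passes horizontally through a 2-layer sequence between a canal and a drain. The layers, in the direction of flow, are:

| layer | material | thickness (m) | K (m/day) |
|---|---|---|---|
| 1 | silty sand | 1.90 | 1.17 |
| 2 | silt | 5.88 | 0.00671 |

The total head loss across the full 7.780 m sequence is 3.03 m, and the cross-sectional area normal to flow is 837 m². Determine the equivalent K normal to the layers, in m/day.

0.00886

Flow is perpendicular to layering, so the layers act in series and the equivalent K is the thickness-weighted harmonic mean.
Total thickness L = 1.90 + 5.88 = 7.780 m.
Σ(b_i/K_i) = 1.90/1.17 + 5.88/0.00671 = 877.9 d.
K_eq = L / Σ(b_i/K_i) = 7.780 / 877.9 = 0.008862 m/day.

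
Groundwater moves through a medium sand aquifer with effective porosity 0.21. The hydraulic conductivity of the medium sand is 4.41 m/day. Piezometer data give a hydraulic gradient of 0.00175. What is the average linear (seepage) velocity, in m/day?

Hydraulic gradient i = 0.00175.
Darcy flux q = K · i = 4.410 × 0.001750 = 0.007718 m/day.
Seepage velocity v = q / n_e = 0.007718 / 0.21 = 0.03675 m/day.

0.0368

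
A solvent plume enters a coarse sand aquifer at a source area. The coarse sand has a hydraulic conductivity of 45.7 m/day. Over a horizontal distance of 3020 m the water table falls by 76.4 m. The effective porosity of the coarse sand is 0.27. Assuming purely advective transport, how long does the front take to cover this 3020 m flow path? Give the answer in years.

1.93

Hydraulic gradient i = Δh / L = 76.4 / 3020 = 0.02530.
Darcy flux q = K · i = 45.70 × 0.02530 = 1.156 m/day.
Seepage velocity v = q / n_e = 1.156 / 0.27 = 4.282 m/day.
Travel time t = L / v = 3020 / 4.282 = 705.3 days = 1.931 years.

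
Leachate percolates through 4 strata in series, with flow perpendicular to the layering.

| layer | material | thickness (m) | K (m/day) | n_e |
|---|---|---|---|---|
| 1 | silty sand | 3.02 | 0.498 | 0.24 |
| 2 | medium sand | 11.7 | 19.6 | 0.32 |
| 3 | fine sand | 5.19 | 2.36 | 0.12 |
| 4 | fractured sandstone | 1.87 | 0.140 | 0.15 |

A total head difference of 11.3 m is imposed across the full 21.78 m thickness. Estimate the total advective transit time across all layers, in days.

10.6

With flow normal to the layers, continuity requires the same specific discharge q through every layer.
Σ(b_i/K_i) = 3.02/0.498 + 11.7/19.6 + 5.19/2.36 + 1.87/0.140 = 22.22 d.
q = Δh / Σ(b_i/K_i) = 11.3 / 22.22 = 0.5086 m/day.
In each layer the seepage velocity is v_i = q/n_i, so the layer transit time is t_i = b_i·n_i / q:
  layer 1 (silty sand): t_1 = 3.02 × 0.24 / 0.5086 = 1.425 d
  layer 2 (medium sand): t_2 = 11.7 × 0.32 / 0.5086 = 7.361 d
  layer 3 (fine sand): t_3 = 5.19 × 0.12 / 0.5086 = 1.225 d
  layer 4 (fractured sandstone): t_4 = 1.87 × 0.15 / 0.5086 = 0.5515 d
Total t = Σ t_i = 10.56 days.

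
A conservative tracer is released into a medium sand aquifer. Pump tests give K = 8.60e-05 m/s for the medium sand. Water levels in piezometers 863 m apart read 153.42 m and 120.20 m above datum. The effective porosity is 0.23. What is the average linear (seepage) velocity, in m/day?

Convert K: 8.60e-05 m/s × 86400 = 7.430 m/day.
Hydraulic gradient i = (153.42 − 120.20) / 863 = 33.22 / 863 = 0.03849.
Darcy flux q = K · i = 7.430 × 0.03849 = 0.2860 m/day.
Seepage velocity v = q / n_e = 0.2860 / 0.23 = 1.244 m/day.

1.24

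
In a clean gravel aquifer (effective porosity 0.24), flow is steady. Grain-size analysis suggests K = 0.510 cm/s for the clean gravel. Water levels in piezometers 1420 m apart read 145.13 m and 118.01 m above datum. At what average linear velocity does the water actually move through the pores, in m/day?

35.1

Convert K: 0.510 cm/s × 864 = 440.6 m/day.
Hydraulic gradient i = (145.13 − 118.01) / 1420 = 27.12 / 1420 = 0.01910.
Darcy flux q = K · i = 440.6 × 0.01910 = 8.416 m/day.
Seepage velocity v = q / n_e = 8.416 / 0.24 = 35.07 m/day.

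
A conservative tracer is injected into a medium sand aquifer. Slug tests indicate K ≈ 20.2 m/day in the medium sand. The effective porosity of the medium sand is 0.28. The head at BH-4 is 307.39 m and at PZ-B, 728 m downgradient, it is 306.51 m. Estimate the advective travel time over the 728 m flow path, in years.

Hydraulic gradient i = (307.39 − 306.51) / 728 = 0.88 / 728 = 0.001209.
Darcy flux q = K · i = 20.20 × 0.001209 = 0.02442 m/day.
Seepage velocity v = q / n_e = 0.02442 / 0.28 = 0.08721 m/day.
Travel time t = L / v = 728 / 0.08721 = 8348 days = 22.86 years.

22.9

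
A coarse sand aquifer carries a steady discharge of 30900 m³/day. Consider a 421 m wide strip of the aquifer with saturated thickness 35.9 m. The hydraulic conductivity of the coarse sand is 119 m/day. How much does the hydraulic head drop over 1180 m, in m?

20.3

Cross-sectional area A = 421 × 35.9 = 15114 m².
From Q = K·A·i, i = Q / (K·A) = 30900 / (119.0 × 15114) = 0.01718.
Head loss Δh = i · L = 0.01718 × 1180 = 20.27 m.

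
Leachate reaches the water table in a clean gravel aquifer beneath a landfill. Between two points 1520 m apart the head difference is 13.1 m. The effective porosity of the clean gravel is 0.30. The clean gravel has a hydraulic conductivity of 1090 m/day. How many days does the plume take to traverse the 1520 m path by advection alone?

Hydraulic gradient i = Δh / L = 13.1 / 1520 = 0.008618.
Darcy flux q = K · i = 1090 × 0.008618 = 9.394 m/day.
Seepage velocity v = q / n_e = 9.394 / 0.30 = 31.31 m/day.
Travel time t = L / v = 1520 / 31.31 = 48.54 days.

48.5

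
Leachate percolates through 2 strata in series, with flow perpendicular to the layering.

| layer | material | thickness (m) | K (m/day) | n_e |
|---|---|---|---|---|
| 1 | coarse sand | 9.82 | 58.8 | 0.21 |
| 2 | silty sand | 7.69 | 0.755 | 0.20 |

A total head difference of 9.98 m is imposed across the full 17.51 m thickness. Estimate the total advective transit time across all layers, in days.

3.73

With flow normal to the layers, continuity requires the same specific discharge q through every layer.
Σ(b_i/K_i) = 9.82/58.8 + 7.69/0.755 = 10.35 d.
q = Δh / Σ(b_i/K_i) = 9.98 / 10.35 = 0.9640 m/day.
In each layer the seepage velocity is v_i = q/n_i, so the layer transit time is t_i = b_i·n_i / q:
  layer 1 (coarse sand): t_1 = 9.82 × 0.21 / 0.9640 = 2.139 d
  layer 2 (silty sand): t_2 = 7.69 × 0.20 / 0.9640 = 1.595 d
Total t = Σ t_i = 3.735 days.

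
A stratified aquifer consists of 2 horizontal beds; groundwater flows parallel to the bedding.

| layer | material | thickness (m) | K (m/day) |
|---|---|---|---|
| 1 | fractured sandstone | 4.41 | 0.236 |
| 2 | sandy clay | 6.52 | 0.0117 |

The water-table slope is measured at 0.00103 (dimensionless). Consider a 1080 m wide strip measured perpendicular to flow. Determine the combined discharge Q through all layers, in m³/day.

1.24

Flow is parallel to layering, so each bed carries its own Darcy discharge and the transmissivities add.
Σ(K_i·b_i) = 0.236×4.41 + 0.0117×6.52 = 1.117 m²/day.
Hydraulic gradient i = 0.00103.
Q = Σ(K_i·b_i) · W · i = 1.117 × 1080 × 0.001030 = 1.243 m³/day.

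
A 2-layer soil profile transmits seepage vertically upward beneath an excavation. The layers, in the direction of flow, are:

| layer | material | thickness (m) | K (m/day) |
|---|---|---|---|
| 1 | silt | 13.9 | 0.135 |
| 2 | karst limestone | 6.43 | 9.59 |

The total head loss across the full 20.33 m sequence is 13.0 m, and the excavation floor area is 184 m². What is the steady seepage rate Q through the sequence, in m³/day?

23.1

Flow is perpendicular to layering, so the layers act in series and the equivalent K is the thickness-weighted harmonic mean.
Total thickness L = 13.9 + 6.43 = 20.33 m.
Σ(b_i/K_i) = 13.9/0.135 + 6.43/9.59 = 103.6 d.
K_eq = L / Σ(b_i/K_i) = 20.33 / 103.6 = 0.1962 m/day.
Q = K_eq · A · (Δh/L) = 0.1962 × 184 × (13.0/20.33) = 23.08 m³/day.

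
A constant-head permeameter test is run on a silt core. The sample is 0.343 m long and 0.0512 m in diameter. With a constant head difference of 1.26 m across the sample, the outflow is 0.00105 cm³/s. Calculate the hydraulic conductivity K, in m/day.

0.0120

Cross-sectional area A = π·(d/2)² = π × (0.0512/2)² = 0.002059 m².
Convert discharge: 0.00105 cm³/s = 1.050e-09 m³/s.
Darcy's law rearranged: K = Q·L / (A·Δh) = 1.050e-09 × 0.343 / (0.002059 × 1.26) = 1.388e-07 m/s = 0.01199 m/day.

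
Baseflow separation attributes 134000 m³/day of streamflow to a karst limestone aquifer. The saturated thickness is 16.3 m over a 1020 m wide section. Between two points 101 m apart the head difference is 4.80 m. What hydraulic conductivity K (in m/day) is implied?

170

Cross-sectional area A = 1020 × 16.3 = 16626 m².
Hydraulic gradient i = Δh / L = 4.80 / 101 = 0.04752.
From Q = K·A·i, K = Q / (A·i) = 134000 / (16626 × 0.04752) = 169.6 m/day.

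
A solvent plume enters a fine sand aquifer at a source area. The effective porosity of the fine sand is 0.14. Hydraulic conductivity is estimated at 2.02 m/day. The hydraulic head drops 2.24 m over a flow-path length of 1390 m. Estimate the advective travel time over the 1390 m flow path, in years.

164

Hydraulic gradient i = Δh / L = 2.24 / 1390 = 0.001612.
Darcy flux q = K · i = 2.020 × 0.001612 = 0.003255 m/day.
Seepage velocity v = q / n_e = 0.003255 / 0.14 = 0.02325 m/day.
Travel time t = L / v = 1390 / 0.02325 = 59780 days = 163.7 years.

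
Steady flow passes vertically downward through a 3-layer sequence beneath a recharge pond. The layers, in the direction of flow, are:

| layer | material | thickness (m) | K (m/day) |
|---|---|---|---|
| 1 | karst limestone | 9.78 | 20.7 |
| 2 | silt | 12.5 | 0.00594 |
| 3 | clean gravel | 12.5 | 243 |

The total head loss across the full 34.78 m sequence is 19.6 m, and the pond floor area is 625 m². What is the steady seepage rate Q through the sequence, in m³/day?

Flow is perpendicular to layering, so the layers act in series and the equivalent K is the thickness-weighted harmonic mean.
Total thickness L = 9.78 + 12.5 + 12.5 = 34.78 m.
Σ(b_i/K_i) = 9.78/20.7 + 12.5/0.00594 + 12.5/243 = 2105 d.
K_eq = L / Σ(b_i/K_i) = 34.78 / 2105 = 0.01652 m/day.
Q = K_eq · A · (Δh/L) = 0.01652 × 625 × (19.6/34.78) = 5.820 m³/day.

5.82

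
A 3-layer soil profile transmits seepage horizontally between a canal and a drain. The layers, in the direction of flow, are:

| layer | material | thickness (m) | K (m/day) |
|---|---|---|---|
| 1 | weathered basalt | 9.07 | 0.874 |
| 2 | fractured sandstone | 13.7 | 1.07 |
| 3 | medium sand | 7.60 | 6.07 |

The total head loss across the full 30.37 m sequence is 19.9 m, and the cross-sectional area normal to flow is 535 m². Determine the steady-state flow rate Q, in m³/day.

Flow is perpendicular to layering, so the layers act in series and the equivalent K is the thickness-weighted harmonic mean.
Total thickness L = 9.07 + 13.7 + 7.60 = 30.37 m.
Σ(b_i/K_i) = 9.07/0.874 + 13.7/1.07 + 7.60/6.07 = 24.43 d.
K_eq = L / Σ(b_i/K_i) = 30.37 / 24.43 = 1.243 m/day.
Q = K_eq · A · (Δh/L) = 1.243 × 535 × (19.9/30.37) = 435.7 m³/day.

436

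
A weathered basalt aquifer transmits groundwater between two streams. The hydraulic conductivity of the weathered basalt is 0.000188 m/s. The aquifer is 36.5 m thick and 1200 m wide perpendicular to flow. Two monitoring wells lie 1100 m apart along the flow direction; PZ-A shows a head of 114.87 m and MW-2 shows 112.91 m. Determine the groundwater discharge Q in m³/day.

Convert K: 0.000188 m/s × 86400 = 16.24 m/day.
Cross-sectional area A = 1200 × 36.5 = 43800 m².
Hydraulic gradient i = (114.87 − 112.91) / 1100 = 1.96 / 1100 = 0.001782.
Darcy's law: Q = K · A · i = 16.24 × 43800 × 0.001782 = 1268 m³/day.

1270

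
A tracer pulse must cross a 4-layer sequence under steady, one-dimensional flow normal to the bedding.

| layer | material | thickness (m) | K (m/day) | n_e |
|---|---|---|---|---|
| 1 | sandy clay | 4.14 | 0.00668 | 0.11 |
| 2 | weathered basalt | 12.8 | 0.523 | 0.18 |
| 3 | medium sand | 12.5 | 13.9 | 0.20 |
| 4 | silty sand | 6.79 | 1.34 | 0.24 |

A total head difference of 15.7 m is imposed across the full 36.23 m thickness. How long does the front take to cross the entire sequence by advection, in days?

With flow normal to the layers, continuity requires the same specific discharge q through every layer.
Σ(b_i/K_i) = 4.14/0.00668 + 12.8/0.523 + 12.5/13.9 + 6.79/1.34 = 650.2 d.
q = Δh / Σ(b_i/K_i) = 15.7 / 650.2 = 0.02415 m/day.
In each layer the seepage velocity is v_i = q/n_i, so the layer transit time is t_i = b_i·n_i / q:
  layer 1 (sandy clay): t_1 = 4.14 × 0.11 / 0.02415 = 18.86 d
  layer 2 (weathered basalt): t_2 = 12.8 × 0.18 / 0.02415 = 95.42 d
  layer 3 (medium sand): t_3 = 12.5 × 0.20 / 0.02415 = 103.5 d
  layer 4 (silty sand): t_4 = 6.79 × 0.24 / 0.02415 = 67.49 d
Total t = Σ t_i = 285.3 days.

285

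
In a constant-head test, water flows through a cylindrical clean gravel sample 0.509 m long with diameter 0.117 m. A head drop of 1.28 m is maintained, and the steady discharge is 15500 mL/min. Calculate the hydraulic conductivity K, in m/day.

Cross-sectional area A = π·(d/2)² = π × (0.117/2)² = 0.01075 m².
Convert discharge: 15500 mL/min = 0.0002583 m³/s.
Darcy's law rearranged: K = Q·L / (A·Δh) = 0.0002583 × 0.509 / (0.01075 × 1.28) = 0.009555 m/s = 825.5 m/day.

826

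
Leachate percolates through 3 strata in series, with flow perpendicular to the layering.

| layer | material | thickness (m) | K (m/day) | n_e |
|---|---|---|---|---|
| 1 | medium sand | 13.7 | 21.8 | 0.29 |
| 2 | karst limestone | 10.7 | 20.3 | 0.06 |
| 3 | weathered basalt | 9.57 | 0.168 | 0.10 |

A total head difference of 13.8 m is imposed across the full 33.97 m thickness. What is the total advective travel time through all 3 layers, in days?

23.5

With flow normal to the layers, continuity requires the same specific discharge q through every layer.
Σ(b_i/K_i) = 13.7/21.8 + 10.7/20.3 + 9.57/0.168 = 58.12 d.
q = Δh / Σ(b_i/K_i) = 13.8 / 58.12 = 0.2374 m/day.
In each layer the seepage velocity is v_i = q/n_i, so the layer transit time is t_i = b_i·n_i / q:
  layer 1 (medium sand): t_1 = 13.7 × 0.29 / 0.2374 = 16.73 d
  layer 2 (karst limestone): t_2 = 10.7 × 0.06 / 0.2374 = 2.704 d
  layer 3 (weathered basalt): t_3 = 9.57 × 0.10 / 0.2374 = 4.030 d
Total t = Σ t_i = 23.47 days.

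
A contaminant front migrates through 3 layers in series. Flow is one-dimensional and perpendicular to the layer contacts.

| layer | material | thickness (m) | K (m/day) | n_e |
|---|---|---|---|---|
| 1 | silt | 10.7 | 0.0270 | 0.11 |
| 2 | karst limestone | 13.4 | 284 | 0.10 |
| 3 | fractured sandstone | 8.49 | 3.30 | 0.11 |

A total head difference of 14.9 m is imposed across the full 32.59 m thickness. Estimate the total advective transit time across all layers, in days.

92.4

With flow normal to the layers, continuity requires the same specific discharge q through every layer.
Σ(b_i/K_i) = 10.7/0.0270 + 13.4/284 + 8.49/3.30 = 398.9 d.
q = Δh / Σ(b_i/K_i) = 14.9 / 398.9 = 0.03735 m/day.
In each layer the seepage velocity is v_i = q/n_i, so the layer transit time is t_i = b_i·n_i / q:
  layer 1 (silt): t_1 = 10.7 × 0.11 / 0.03735 = 31.51 d
  layer 2 (karst limestone): t_2 = 13.4 × 0.10 / 0.03735 = 35.88 d
  layer 3 (fractured sandstone): t_3 = 8.49 × 0.11 / 0.03735 = 25.00 d
Total t = Σ t_i = 92.39 days.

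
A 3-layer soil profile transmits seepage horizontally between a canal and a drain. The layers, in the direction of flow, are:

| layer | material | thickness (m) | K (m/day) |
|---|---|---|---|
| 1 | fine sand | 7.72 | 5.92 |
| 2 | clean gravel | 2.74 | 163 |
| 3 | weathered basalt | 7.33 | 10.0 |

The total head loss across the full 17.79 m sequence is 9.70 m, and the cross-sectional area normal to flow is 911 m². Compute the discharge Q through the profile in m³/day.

4300

Flow is perpendicular to layering, so the layers act in series and the equivalent K is the thickness-weighted harmonic mean.
Total thickness L = 7.72 + 2.74 + 7.33 = 17.79 m.
Σ(b_i/K_i) = 7.72/5.92 + 2.74/163 + 7.33/10.0 = 2.054 d.
K_eq = L / Σ(b_i/K_i) = 17.79 / 2.054 = 8.662 m/day.
Q = K_eq · A · (Δh/L) = 8.662 × 911 × (9.70/17.79) = 4302 m³/day.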